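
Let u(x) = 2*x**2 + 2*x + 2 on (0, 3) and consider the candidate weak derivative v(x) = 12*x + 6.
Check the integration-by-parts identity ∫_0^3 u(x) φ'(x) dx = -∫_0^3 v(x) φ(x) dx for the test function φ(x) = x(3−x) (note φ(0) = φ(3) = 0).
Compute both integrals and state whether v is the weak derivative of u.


LHS = -36, RHS = -108. No, v is not the weak derivative of u.

u(x) = 2*x**2 + 2*x + 2, classical derivative u'(x) = 4*x + 2.
φ(x) = x(3−x), so φ'(x) = 3 - 2*x.
Note φ(0) = φ(3) = 0, so the boundary term u·φ vanishes.
LHS = ∫_0^3 u(x) φ'(x) dx = ∫_0^3 (-4*x^3 + 2*x^2 + 2*x + 6) dx. Term by term:
  ∫_0^3 -4*x^3 dx = -81;  ∫_0^3 2*x^2 dx = 18;  ∫_0^3 2*x dx = 9;
  ∫_0^3 6 dx = 18.
Sum: -81 + 18 + 9 + 18 = -36.
So LHS = -36.
∫_0^3 v(x) φ(x) dx = ∫_0^3 (-12*x^3 + 30*x^2 + 18*x) dx. Term by term:
  ∫_0^3 -12*x^3 dx = -243;  ∫_0^3 30*x^2 dx = 270;  ∫_0^3 18*x dx = 81.
Sum: -243 + 270 + 81 = 108.
So RHS = -∫_0^3 v(x) φ(x) dx = -108.
LHS − RHS = 72 ≠ 0, so the identity fails.
(For a valid weak derivative the identity must hold for EVERY test function, in particular this one. The failure shows v is NOT the weak derivative of u.)
Correct weak derivative would be u'(x) = 4*x + 2.


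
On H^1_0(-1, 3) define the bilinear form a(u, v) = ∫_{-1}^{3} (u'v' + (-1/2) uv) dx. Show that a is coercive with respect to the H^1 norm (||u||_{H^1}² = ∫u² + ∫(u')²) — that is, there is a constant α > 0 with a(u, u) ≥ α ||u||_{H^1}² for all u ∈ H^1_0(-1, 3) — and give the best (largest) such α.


α = (-8 + π^2)/(π^2 + 16)

Coercivity of a(·,·) on H^1_0(-1, 3) means a(u, u) ≥ α ||u||_{H^1}² for every u ∈ H^1_0.
The interval has length L = 4, and Poincaré/coercivity depend only on L. Here a(u, u) = ∫(u')² + (-1/2)·∫u².
Here c = -1/2 < 0 with |c| < (π/L)² = π^2/16, so coercivity still holds. The condition a(u,u) ≥ α||u||_{H^1}² reads (1−α)∫(u')² ≥ (α−c)∫u². Any admissible α is ≤ 1 (rapidly oscillating u have ∫u²/∫(u')² → 0), and α = 1 would force 0 ≥ (1−c)∫u², impossible since c < 1; so 1−α > 0. By the sharp Poincaré inequality on H^1_0 of an interval of length L, ∫(u')² ≥ (π/L)²∫u² with equality for the first sine mode sin(π(x−x₀)/L) (x₀ the left endpoint), so the inequality holds for all u iff (1−α)(π/L)² ≥ α − c, i.e. α ≤ ((π/L)² + c)/((π/L)² + 1) = (1 + c(L/π)²)/(1 + (L/π)²). (Direct route, valid since c ≤ 0: Poincaré gives c∫u² ≥ c(L/π)²∫(u')², so a(u,u) ≥ (1 + c(L/π)²)∫(u')², while ||u||_{H^1}² ≤ (1 + (L/π)²)∫(u')²; dividing yields the same α.) With (π/L)² = π^2/16 and c = -1/2, the largest admissible constant is α = ((π/L)² + c)/((π/L)² + 1).
Simplifying, α = (-8 + π^2)/(π^2 + 16).


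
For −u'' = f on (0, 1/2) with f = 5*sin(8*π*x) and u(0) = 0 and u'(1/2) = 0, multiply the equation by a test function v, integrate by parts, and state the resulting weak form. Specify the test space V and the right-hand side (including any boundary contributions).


V = {v ∈ H^1(0, 1/2) : v(0) = 0} (test functions vanish at x = 0 where u is specified); weak form: ∫_0^1/2 u'v' dx = ∫_0^1/2 (5*sin(8*π*x)) v dx for all v ∈ V.

Multiply both sides by a test function v and integrate from 0 to 1/2:
  ∫_0^1/2 −u''(x) v(x) dx = ∫_0^1/2 f(x) v(x) dx.
Integrate the LHS by parts once:
  ∫_0^1/2 −u'' v dx = −[u'(x) v(x)]_0^1/2 + ∫_0^1/2 u'(x) v'(x) dx.
Thus ∫_0^1/2 u'(x) v'(x) dx = ∫_0^1/2 f(x) v(x) dx + [u'(x) v(x)]_0^1/2.
Choose V so that boundary terms are either known or forced to vanish.
Mixed BC: u(0) = 0 (Dirichlet) and u'(1/2) = 0 (Neumann). Define V = {v ∈ H^1(0, 1/2) : v(0) = 0}. Then [u' v]_0^1/2 = u'(1/2)·v(1/2) − u'(0)·0 = 0.
Weak formulation: find u (satisfying any essential BC) such that ∫_0^1/2 u'(x) v'(x) dx = ∫_0^1/2 f v dx for all v ∈ V (Dirichlet at 0 absorbed into V; the Neumann datum at x = 1/2 is zero, so no boundary term remains).
Substituting f(x) = 5*sin(8*π*x), the right-hand side is ∫_0^1/2 (5*sin(8*π*x)) v dx.


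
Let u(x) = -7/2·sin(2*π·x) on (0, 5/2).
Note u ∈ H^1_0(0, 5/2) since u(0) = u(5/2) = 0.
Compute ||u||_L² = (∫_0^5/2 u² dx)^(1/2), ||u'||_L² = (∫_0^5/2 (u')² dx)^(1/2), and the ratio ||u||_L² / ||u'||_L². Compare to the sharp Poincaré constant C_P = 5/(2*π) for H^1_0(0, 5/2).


||u||_L² / ||u'||_L² = 1/(2*π) < C_P = 5/(2*π).

u(x) = -7/2·sin(2*π·x), so u'(x) = -7*π*cos(2*π*x).
Writing u(x) = A·sin(kπx/L) with A = -7/2 and k = 5, use ∫_0^L sin²(kπx/L) dx = L/2 and ∫_0^L cos²(kπx/L) dx = L/2.
u² = 49/4·sin²(2*π·x) and (u')² = 49*π^2·cos²(2*π·x), and each of sin², cos² integrates to L/2 = 5/4 over (0, 5/2).
∫_0^5/2 u² dx = 245/16, so ||u||_L² = 7*sqrt(5)/4.
∫_0^5/2 (u')² dx = 245*π^2/4, so ||u'||_L² = 7*sqrt(5)*π/2.
Ratio ||u||_L² / ||u'||_L² = 1/(2*π).
Sharp Poincaré constant on H^1_0(0, 5/2) is C_P = L/π = 5/(2*π), achieved by sin(2*π/5·x).
This is the k = 5 harmonic; the ratio L/(kπ) is strictly less than C_P = L/π, consistent with the sharp inequality ||u||_L² ≤ C_P ||u'||_L².


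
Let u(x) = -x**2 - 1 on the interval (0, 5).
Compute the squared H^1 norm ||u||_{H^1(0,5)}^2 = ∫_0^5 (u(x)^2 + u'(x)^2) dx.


||u||_{H^1}^2 = 880

The H^1 norm (squared) on an interval (0, L) is
  ||u||_{H^1}^2 = ∫_0^L u(x)^2 dx + ∫_0^L u'(x)^2 dx.
Compute u'(x) = -2*x.
Then u(x)^2 = x**4 + 2*x**2 + 1 and u'(x)^2 = 4*x**2.
Integrate each monomial from 0 to 5 using ∫_0^5 c·x^n dx = c·5^(n+1)/(n+1):
  ∫_0^5 u(x)^2 dx = ∫_0^5 (x^4 + 2*x^2 + 1) dx. Term by term:
    ∫_0^5 x^4 dx = 625;  ∫_0^5 2*x^2 dx = 250/3;  ∫_0^5 1 dx = 5.
  Sum: 625 + 250/3 + 5 = 2140/3.
  ∫_0^5 u'(x)^2 dx = ∫_0^5 (4*x^2) dx. Term by term:
    ∫_0^5 4*x^2 dx = 500/3.
Adding: ||u||_{H^1}^2 = 2140/3 + 500/3 = 880.


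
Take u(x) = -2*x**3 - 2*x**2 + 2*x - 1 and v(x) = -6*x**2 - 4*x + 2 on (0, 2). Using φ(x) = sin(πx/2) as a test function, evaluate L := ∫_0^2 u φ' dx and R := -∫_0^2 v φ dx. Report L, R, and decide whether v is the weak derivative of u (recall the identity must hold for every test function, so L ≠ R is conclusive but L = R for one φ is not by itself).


LHS = -192/π^3 + 56/π, RHS = -192/π^3 + 56/π. Yes, v = u' weakly.

u(x) = -2*x**3 - 2*x**2 + 2*x - 1, classical derivative u'(x) = -6*x**2 - 4*x + 2.
φ(x) = sin(πx/2), so φ'(x) = π*cos(π*x/2)/2.
Note φ(0) = φ(2) = 0, so the boundary term u·φ vanishes.
LHS = ∫_0^2 u(x) φ'(x) dx = ∫_0^2 (-π*x^3*cos(π*x/2) - π*x^2*cos(π*x/2) + π*x*cos(π*x/2) - π*cos(π*x/2)/2) dx. Term by term:
  ∫_0^2 -π*cos(π*x/2)/2 dx = 0;  ∫_0^2 π*x*cos(π*x/2) dx = -8/π;  ∫_0^2 -π*x^2*cos(π*x/2) dx = 16/π;
  ∫_0^2 -π*x^3*cos(π*x/2) dx = -192/π^3 + 48/π.
Sum: 0 − 8/π + 16/π + -192/π^3 + 48/π = -192/π^3 + 56/π.
So LHS = -192/π^3 + 56/π.
∫_0^2 v(x) φ(x) dx = ∫_0^2 (-6*x^2*sin(π*x/2) - 4*x*sin(π*x/2) + 2*sin(π*x/2)) dx. Term by term:
  ∫_0^2 2*sin(π*x/2) dx = 8/π;  ∫_0^2 -6*x^2*sin(π*x/2) dx = -48/π + 192/π^3;  ∫_0^2 -4*x*sin(π*x/2) dx = -16/π.
Sum: 8/π + -48/π + 192/π^3 − 16/π = -56/π + 192/π^3.
So RHS = -∫_0^2 v(x) φ(x) dx = -192/π^3 + 56/π.
LHS = RHS, so the identity holds for this test φ.
Moreover u is smooth here and v(x) = u'(x) = -6*x**2 - 4*x + 2 pointwise, so the identity holds for every test function. Hence v is the weak derivative of u.


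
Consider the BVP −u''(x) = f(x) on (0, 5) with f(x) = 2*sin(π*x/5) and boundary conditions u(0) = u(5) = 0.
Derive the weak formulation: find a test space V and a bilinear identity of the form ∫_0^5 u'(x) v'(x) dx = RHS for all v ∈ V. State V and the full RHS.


V = H^1_0(0, 5) (so v(0) = v(5) = 0); weak form: ∫_0^5 u'v' dx = ∫_0^5 (2*sin(π*x/5)) v dx for all v ∈ V.

Multiply both sides by a test function v and integrate from 0 to 5:
  ∫_0^5 −u''(x) v(x) dx = ∫_0^5 f(x) v(x) dx.
Integrate the LHS by parts once:
  ∫_0^5 −u'' v dx = −[u'(x) v(x)]_0^5 + ∫_0^5 u'(x) v'(x) dx.
Thus ∫_0^5 u'(x) v'(x) dx = ∫_0^5 f(x) v(x) dx + [u'(x) v(x)]_0^5.
Choose V so that boundary terms are either known or forced to vanish.
u is Dirichlet: u(0) = u(5) = 0. Let V = H^1_0(0, 5); then v(0) = v(5) = 0, and [u' v]_0^5 = 0.
Weak formulation: find u (satisfying any essential BC) such that ∫_0^5 u'(x) v'(x) dx = ∫_0^5 f v dx for all v ∈ V.
Substituting f(x) = 2*sin(π*x/5), the right-hand side is ∫_0^5 (2*sin(π*x/5)) v dx.


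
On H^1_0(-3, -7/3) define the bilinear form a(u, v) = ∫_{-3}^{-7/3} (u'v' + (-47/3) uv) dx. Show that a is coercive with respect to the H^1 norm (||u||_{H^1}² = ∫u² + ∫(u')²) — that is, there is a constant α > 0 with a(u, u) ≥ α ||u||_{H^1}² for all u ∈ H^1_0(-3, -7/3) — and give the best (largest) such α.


α = (-188 + 27*π^2)/(3*(4 + 9*π^2))

Coercivity of a(·,·) on H^1_0(-3, -7/3) means a(u, u) ≥ α ||u||_{H^1}² for every u ∈ H^1_0.
The interval has length L = 2/3, and Poincaré/coercivity depend only on L. Here a(u, u) = ∫(u')² + (-47/3)·∫u².
Here c = -47/3 < 0 with |c| < (π/L)² = 9*π^2/4, so coercivity still holds. The condition a(u,u) ≥ α||u||_{H^1}² reads (1−α)∫(u')² ≥ (α−c)∫u². Any admissible α is ≤ 1 (rapidly oscillating u have ∫u²/∫(u')² → 0), and α = 1 would force 0 ≥ (1−c)∫u², impossible since c < 1; so 1−α > 0. By the sharp Poincaré inequality on H^1_0 of an interval of length L, ∫(u')² ≥ (π/L)²∫u² with equality for the first sine mode sin(π(x−x₀)/L) (x₀ the left endpoint), so the inequality holds for all u iff (1−α)(π/L)² ≥ α − c, i.e. α ≤ ((π/L)² + c)/((π/L)² + 1) = (1 + c(L/π)²)/(1 + (L/π)²). (Direct route, valid since c ≤ 0: Poincaré gives c∫u² ≥ c(L/π)²∫(u')², so a(u,u) ≥ (1 + c(L/π)²)∫(u')², while ||u||_{H^1}² ≤ (1 + (L/π)²)∫(u')²; dividing yields the same α.) With (π/L)² = 9*π^2/4 and c = -47/3, the largest admissible constant is α = ((π/L)² + c)/((π/L)² + 1).
Simplifying, α = (-188 + 27*π^2)/(3*(4 + 9*π^2)).


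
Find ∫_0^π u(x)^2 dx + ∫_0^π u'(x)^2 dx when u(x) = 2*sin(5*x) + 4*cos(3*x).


||u||_{H^1(0,π)}^2 = 132*π

u'(x) = -12*sin(3*x) + 10*cos(5*x).
Expand u² and (u')² and integrate term by term on (0, π), using: for integers n ≥ 1, ∫_0^π sin²(nx) dx = ∫_0^π cos²(nx) dx = π/2; for n ≠ n', ∫_0^π sin(nx)sin(n'x) dx = ∫_0^π cos(nx)cos(n'x) dx = 0; and by product-to-sum, ∫_0^π sin(nx)cos(n'x) dx = ½∫_0^π [sin((n+n')x) + sin((n−n')x)] dx, which is 0 when n+n' is even and 2n/(n²−n'²) when n+n' is odd (it need not vanish on (0, π)).
  u² squared terms: (2)²·∫sin(5x)² dx = 4·π/2 = 2*π;  (4)²·∫cos(3x)² dx = 16·π/2 = 8*π.
  u² cross terms: 2·(2)·(4)·∫sin(5x)·cos(3x) dx = 16·(0) = 0.
  So ∫_0^π u² dx = 2*π + 8*π + 0 = 10*π.
  (u')² squared terms: (-12)²·∫sin(3x)² dx = 144·π/2 = 72*π;  (10)²·∫cos(5x)² dx = 100·π/2 = 50*π.
  (u')² cross terms: 2·(-12)·(10)·∫sin(3x)·cos(5x) dx = -240·(0) = 0.
  So ∫_0^π (u')² dx = 72*π + 50*π + 0 = 122*π.
||u||_{H^1}^2 = (10*π) + (122*π) = 132*π.


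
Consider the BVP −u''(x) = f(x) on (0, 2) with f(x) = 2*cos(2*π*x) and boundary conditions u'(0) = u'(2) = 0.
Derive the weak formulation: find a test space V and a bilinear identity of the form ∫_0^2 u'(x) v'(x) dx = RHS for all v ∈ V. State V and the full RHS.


V = H^1(0, 2) (no boundary constraint on v; u is determined up to an additive constant); weak form: ∫_0^2 u'v' dx = ∫_0^2 (2*cos(2*π*x)) v dx for all v ∈ V.

Multiply both sides by a test function v and integrate from 0 to 2:
  ∫_0^2 −u''(x) v(x) dx = ∫_0^2 f(x) v(x) dx.
Integrate the LHS by parts once:
  ∫_0^2 −u'' v dx = −[u'(x) v(x)]_0^2 + ∫_0^2 u'(x) v'(x) dx.
Thus ∫_0^2 u'(x) v'(x) dx = ∫_0^2 f(x) v(x) dx + [u'(x) v(x)]_0^2.
Choose V so that boundary terms are either known or forced to vanish.
u has homogeneous Neumann: u'(0) = u'(2) = 0. So [u' v]_0^2 = 0·v(2) − 0·v(0) = 0 for any v; take V = H^1(0, 2).
Weak formulation: find u (satisfying any essential BC) such that ∫_0^2 u'(x) v'(x) dx = ∫_0^2 f v dx for all v ∈ V (homogeneous Neumann, so boundary terms vanish).
Substituting f(x) = 2*cos(2*π*x), the right-hand side is ∫_0^2 (2*cos(2*π*x)) v dx.
Compatibility check (pure Neumann): taking v ≡ 1 ∈ V gives 0 = ∫_0^2 f dx + (0) − (0), i.e. ∫_0^2 f dx must equal u'(0) − u'(2) = 0. Indeed ∫_0^2 (2*cos(2*π*x)) dx = 0, so the data are compatible. The solution is then unique only up to an additive constant (fix it e.g. by requiring ∫_0^2 u dx = 0).


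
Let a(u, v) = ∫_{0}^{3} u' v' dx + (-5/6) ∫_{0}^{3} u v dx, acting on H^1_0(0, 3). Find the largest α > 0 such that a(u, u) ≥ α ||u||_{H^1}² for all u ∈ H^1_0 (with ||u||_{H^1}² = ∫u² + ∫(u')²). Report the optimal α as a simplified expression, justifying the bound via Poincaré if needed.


α = (-15/2 + π^2)/(9 + π^2)

Coercivity of a(·,·) on H^1_0(0, 3) means a(u, u) ≥ α ||u||_{H^1}² for every u ∈ H^1_0.
The interval has length L = 3, and Poincaré/coercivity depend only on L. Here a(u, u) = ∫(u')² + (-5/6)·∫u².
Here c = -5/6 < 0 with |c| < (π/L)² = π^2/9, so coercivity still holds. The condition a(u,u) ≥ α||u||_{H^1}² reads (1−α)∫(u')² ≥ (α−c)∫u². Any admissible α is ≤ 1 (rapidly oscillating u have ∫u²/∫(u')² → 0), and α = 1 would force 0 ≥ (1−c)∫u², impossible since c < 1; so 1−α > 0. By the sharp Poincaré inequality on H^1_0 of an interval of length L, ∫(u')² ≥ (π/L)²∫u² with equality for the first sine mode sin(π(x−x₀)/L) (x₀ the left endpoint), so the inequality holds for all u iff (1−α)(π/L)² ≥ α − c, i.e. α ≤ ((π/L)² + c)/((π/L)² + 1) = (1 + c(L/π)²)/(1 + (L/π)²). (Direct route, valid since c ≤ 0: Poincaré gives c∫u² ≥ c(L/π)²∫(u')², so a(u,u) ≥ (1 + c(L/π)²)∫(u')², while ||u||_{H^1}² ≤ (1 + (L/π)²)∫(u')²; dividing yields the same α.) With (π/L)² = π^2/9 and c = -5/6, the largest admissible constant is α = ((π/L)² + c)/((π/L)² + 1).
Simplifying, α = (-15/2 + π^2)/(9 + π^2).


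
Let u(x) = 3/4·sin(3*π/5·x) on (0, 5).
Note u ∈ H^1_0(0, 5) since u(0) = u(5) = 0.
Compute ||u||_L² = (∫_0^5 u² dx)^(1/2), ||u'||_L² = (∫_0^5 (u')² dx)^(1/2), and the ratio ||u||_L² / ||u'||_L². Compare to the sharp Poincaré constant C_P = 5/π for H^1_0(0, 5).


||u||_L² / ||u'||_L² = 5/(3*π) < C_P = 5/π.

u(x) = 3/4·sin(3*π/5·x), so u'(x) = 9*π*cos(3*π*x/5)/20.
Writing u(x) = A·sin(kπx/L) with A = 3/4 and k = 3, use ∫_0^L sin²(kπx/L) dx = L/2 and ∫_0^L cos²(kπx/L) dx = L/2.
u² = 9/16·sin²(3*π/5·x) and (u')² = 81*π^2/400·cos²(3*π/5·x), and each of sin², cos² integrates to L/2 = 5/2 over (0, 5).
∫_0^5 u² dx = 45/32, so ||u||_L² = 3*sqrt(10)/8.
∫_0^5 (u')² dx = 81*π^2/160, so ||u'||_L² = 9*sqrt(10)*π/40.
Ratio ||u||_L² / ||u'||_L² = 5/(3*π).
Sharp Poincaré constant on H^1_0(0, 5) is C_P = L/π = 5/π, achieved by sin(π/5·x).
This is the k = 3 harmonic; the ratio L/(kπ) is strictly less than C_P = L/π, consistent with the sharp inequality ||u||_L² ≤ C_P ||u'||_L².


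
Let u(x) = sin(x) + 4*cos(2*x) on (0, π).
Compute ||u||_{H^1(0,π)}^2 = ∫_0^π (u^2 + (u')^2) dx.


||u||_{H^1(0,π)}^2 = -80/3 + 41*π

u'(x) = -8*sin(2*x) + cos(x).
Expand u² and (u')² and integrate term by term on (0, π), using: for integers n ≥ 1, ∫_0^π sin²(nx) dx = ∫_0^π cos²(nx) dx = π/2; for n ≠ n', ∫_0^π sin(nx)sin(n'x) dx = ∫_0^π cos(nx)cos(n'x) dx = 0; and by product-to-sum, ∫_0^π sin(nx)cos(n'x) dx = ½∫_0^π [sin((n+n')x) + sin((n−n')x)] dx, which is 0 when n+n' is even and 2n/(n²−n'²) when n+n' is odd (it need not vanish on (0, π)).
  u² squared terms: (4)²·∫cos(2x)² dx = 16·π/2 = 8*π;  (1)²·∫sin(x)² dx = 1·π/2 = π/2.
  u² cross terms: 2·(4)·(1)·∫cos(2x)·sin(x) dx = 8·(-2/3) = -16/3.
  So ∫_0^π u² dx = 8*π + π/2 − 16/3 = -16/3 + 17*π/2.
  (u')² squared terms: (-8)²·∫sin(2x)² dx = 64·π/2 = 32*π;  (1)²·∫cos(x)² dx = 1·π/2 = π/2.
  (u')² cross terms: 2·(-8)·(1)·∫sin(2x)·cos(x) dx = -16·(4/3) = -64/3.
  So ∫_0^π (u')² dx = 32*π + π/2 − 64/3 = -64/3 + 65*π/2.
||u||_{H^1}^2 = (-16/3 + 17*π/2) + (-64/3 + 65*π/2) = -80/3 + 41*π.


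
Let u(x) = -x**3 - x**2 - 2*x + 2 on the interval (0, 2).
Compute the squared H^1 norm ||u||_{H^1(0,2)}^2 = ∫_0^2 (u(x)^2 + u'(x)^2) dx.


||u||_{H^1}^2 = 8256/35

The H^1 norm (squared) on an interval (0, L) is
  ||u||_{H^1}^2 = ∫_0^L u(x)^2 dx + ∫_0^L u'(x)^2 dx.
Compute u'(x) = -3*x**2 - 2*x - 2.
Then u(x)^2 = x**6 + 2*x**5 + 5*x**4 - 8*x + 4 and u'(x)^2 = 9*x**4 + 12*x**3 + 16*x**2 + 8*x + 4.
Integrate each monomial from 0 to 2 using ∫_0^2 c·x^n dx = c·2^(n+1)/(n+1):
  ∫_0^2 u(x)^2 dx = ∫_0^2 (x^6 + 2*x^5 + 5*x^4 - 8*x + 4) dx. Term by term:
    ∫_0^2 x^6 dx = 128/7;  ∫_0^2 2*x^5 dx = 64/3;  ∫_0^2 5*x^4 dx = 32;
    ∫_0^2 -8*x dx = -16;  ∫_0^2 4 dx = 8.
  Sum: 128/7 + 64/3 + 32 − 16 + 8 = 1336/21.
  ∫_0^2 u'(x)^2 dx = ∫_0^2 (9*x^4 + 12*x^3 + 16*x^2 + 8*x + 4) dx. Term by term:
    ∫_0^2 9*x^4 dx = 288/5;  ∫_0^2 12*x^3 dx = 48;  ∫_0^2 16*x^2 dx = 128/3;
    ∫_0^2 8*x dx = 16;  ∫_0^2 4 dx = 8.
  Sum: 288/5 + 48 + 128/3 + 16 + 8 = 2584/15.
Adding: ||u||_{H^1}^2 = 1336/21 + 2584/15 = 8256/35.


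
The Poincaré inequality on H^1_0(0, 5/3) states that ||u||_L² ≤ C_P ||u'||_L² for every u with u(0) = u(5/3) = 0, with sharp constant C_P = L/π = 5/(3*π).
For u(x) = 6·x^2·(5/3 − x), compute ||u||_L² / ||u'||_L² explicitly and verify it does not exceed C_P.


||u||_L² / ||u'||_L² = 5*sqrt(14)/42 < C_P = 5/(3*π).

u(x) = 6·x^2·(5/3 − x), so u'(x) = 2*x*(10 - 9*x).
u(x) = 6·x^2·(5/3 − x) vanishes at x = 0 and x = 5/3, so u ∈ H^1_0(0, 5/3). Differentiate via the product rule and integrate the resulting polynomials term by term.
  ∫_0^5/3 u² dx = ∫_0^5/3 (36*x^6 - 120*x^5 + 100*x^4) dx. Term by term:
    ∫_0^5/3 36*x^6 dx = 312500/1701;  ∫_0^5/3 -120*x^5 dx = -312500/729;  ∫_0^5/3 100*x^4 dx = 62500/243.
  Sum: 312500/1701 − 312500/729 + 62500/243 = 62500/5103.
  ∫_0^5/3 (u')² dx = ∫_0^5/3 (324*x^4 - 720*x^3 + 400*x^2) dx. Term by term:
    ∫_0^5/3 324*x^4 dx = 2500/3;  ∫_0^5/3 -720*x^3 dx = -12500/9;  ∫_0^5/3 400*x^2 dx = 50000/81.
  Sum: 2500/3 − 12500/9 + 50000/81 = 5000/81.
∫_0^5/3 u² dx = 62500/5103, so ||u||_L² = 250*sqrt(7)/189.
∫_0^5/3 (u')² dx = 5000/81, so ||u'||_L² = 50*sqrt(2)/9.
Ratio ||u||_L² / ||u'||_L² = 5*sqrt(14)/42.
Sharp Poincaré constant on H^1_0(0, 5/3) is C_P = L/π = 5/(3*π), achieved by sin(3*π/5·x).
A polynomial bump cannot attain the sharp Poincaré constant (only the first sine eigenfunction does), so the ratio is strictly less than C_P, consistent with ||u||_L² ≤ C_P ||u'||_L².


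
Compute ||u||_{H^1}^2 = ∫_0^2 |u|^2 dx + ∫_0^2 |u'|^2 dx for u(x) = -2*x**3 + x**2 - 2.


||u||_{H^1}^2 = 22184/105

The H^1 norm (squared) on an interval (0, L) is
  ||u||_{H^1}^2 = ∫_0^L u(x)^2 dx + ∫_0^L u'(x)^2 dx.
Compute u'(x) = -6*x**2 + 2*x.
Then u(x)^2 = 4*x**6 - 4*x**5 + x**4 + 8*x**3 - 4*x**2 + 4 and u'(x)^2 = 36*x**4 - 24*x**3 + 4*x**2.
Integrate each monomial from 0 to 2 using ∫_0^2 c·x^n dx = c·2^(n+1)/(n+1):
  ∫_0^2 u(x)^2 dx = ∫_0^2 (4*x^6 - 4*x^5 + x^4 + 8*x^3 - 4*x^2 + 4) dx. Term by term:
    ∫_0^2 4*x^6 dx = 512/7;  ∫_0^2 -4*x^5 dx = -128/3;  ∫_0^2 x^4 dx = 32/5;
    ∫_0^2 8*x^3 dx = 32;  ∫_0^2 -4*x^2 dx = -32/3;  ∫_0^2 4 dx = 8.
  Sum: 512/7 − 128/3 + 32/5 + 32 − 32/3 + 8 = 6952/105.
  ∫_0^2 u'(x)^2 dx = ∫_0^2 (36*x^4 - 24*x^3 + 4*x^2) dx. Term by term:
    ∫_0^2 36*x^4 dx = 1152/5;  ∫_0^2 -24*x^3 dx = -96;  ∫_0^2 4*x^2 dx = 32/3.
  Sum: 1152/5 − 96 + 32/3 = 2176/15.
Adding: ||u||_{H^1}^2 = 6952/105 + 2176/15 = 22184/105.


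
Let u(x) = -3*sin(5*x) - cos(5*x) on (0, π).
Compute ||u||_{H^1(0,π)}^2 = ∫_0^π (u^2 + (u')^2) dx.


||u||_{H^1(0,π)}^2 = 130*π

u'(x) = 5*sin(5*x) - 15*cos(5*x).
Expand u² and (u')² and integrate term by term on (0, π), using: for integers n ≥ 1, ∫_0^π sin²(nx) dx = ∫_0^π cos²(nx) dx = π/2; for n ≠ n', ∫_0^π sin(nx)sin(n'x) dx = ∫_0^π cos(nx)cos(n'x) dx = 0; and by product-to-sum, ∫_0^π sin(nx)cos(n'x) dx = ½∫_0^π [sin((n+n')x) + sin((n−n')x)] dx, which is 0 when n+n' is even and 2n/(n²−n'²) when n+n' is odd (it need not vanish on (0, π)).
  u² squared terms: (-1)²·∫cos(5x)² dx = 1·π/2 = π/2;  (-3)²·∫sin(5x)² dx = 9·π/2 = 9*π/2.
  u² cross terms: 2·(-1)·(-3)·∫cos(5x)·sin(5x) dx = 6·(0) = 0.
  So ∫_0^π u² dx = π/2 + 9*π/2 + 0 = 5*π.
  (u')² squared terms: (-15)²·∫cos(5x)² dx = 225·π/2 = 225*π/2;  (5)²·∫sin(5x)² dx = 25·π/2 = 25*π/2.
  (u')² cross terms: 2·(-15)·(5)·∫cos(5x)·sin(5x) dx = -150·(0) = 0.
  So ∫_0^π (u')² dx = 225*π/2 + 25*π/2 + 0 = 125*π.
||u||_{H^1}^2 = (5*π) + (125*π) = 130*π.


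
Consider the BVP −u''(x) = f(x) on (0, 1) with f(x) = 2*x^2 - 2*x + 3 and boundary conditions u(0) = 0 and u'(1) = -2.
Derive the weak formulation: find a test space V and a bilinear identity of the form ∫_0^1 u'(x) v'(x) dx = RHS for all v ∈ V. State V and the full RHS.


V = {v ∈ H^1(0, 1) : v(0) = 0} (test functions vanish at x = 0 where u is specified); weak form: ∫_0^1 u'v' dx = ∫_0^1 (2*x^2 - 2*x + 3) v dx − 2·v(1) for all v ∈ V.

Multiply both sides by a test function v and integrate from 0 to 1:
  ∫_0^1 −u''(x) v(x) dx = ∫_0^1 f(x) v(x) dx.
Integrate the LHS by parts once:
  ∫_0^1 −u'' v dx = −[u'(x) v(x)]_0^1 + ∫_0^1 u'(x) v'(x) dx.
Thus ∫_0^1 u'(x) v'(x) dx = ∫_0^1 f(x) v(x) dx + [u'(x) v(x)]_0^1.
Choose V so that boundary terms are either known or forced to vanish.
Mixed BC: u(0) = 0 (Dirichlet) and u'(1) = -2 (Neumann). Define V = {v ∈ H^1(0, 1) : v(0) = 0}. Then [u' v]_0^1 = u'(1)·v(1) − u'(0)·0 = − 2·v(1).
Weak formulation: find u (satisfying any essential BC) such that ∫_0^1 u'(x) v'(x) dx = ∫_0^1 f v dx − 2·v(1) for all v ∈ V (Dirichlet at 0 absorbed into V; Neumann datum at x = 1 contributes the boundary term).
Substituting f(x) = 2*x^2 - 2*x + 3, the right-hand side is ∫_0^1 (2*x^2 - 2*x + 3) v dx − 2·v(1).


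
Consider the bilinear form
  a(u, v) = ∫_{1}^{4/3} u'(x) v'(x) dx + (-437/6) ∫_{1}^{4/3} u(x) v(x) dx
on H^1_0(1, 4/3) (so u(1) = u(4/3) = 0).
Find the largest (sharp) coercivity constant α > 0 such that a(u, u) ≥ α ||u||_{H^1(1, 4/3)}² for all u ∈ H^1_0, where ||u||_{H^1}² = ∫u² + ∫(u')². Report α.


α = (-437 + 54*π^2)/(6*(1 + 9*π^2))

Coercivity of a(·,·) on H^1_0(1, 4/3) means a(u, u) ≥ α ||u||_{H^1}² for every u ∈ H^1_0.
The interval has length L = 1/3, and Poincaré/coercivity depend only on L. Here a(u, u) = ∫(u')² + (-437/6)·∫u².
Here c = -437/6 < 0 with |c| < (π/L)² = 9*π^2, so coercivity still holds. The condition a(u,u) ≥ α||u||_{H^1}² reads (1−α)∫(u')² ≥ (α−c)∫u². Any admissible α is ≤ 1 (rapidly oscillating u have ∫u²/∫(u')² → 0), and α = 1 would force 0 ≥ (1−c)∫u², impossible since c < 1; so 1−α > 0. By the sharp Poincaré inequality on H^1_0 of an interval of length L, ∫(u')² ≥ (π/L)²∫u² with equality for the first sine mode sin(π(x−x₀)/L) (x₀ the left endpoint), so the inequality holds for all u iff (1−α)(π/L)² ≥ α − c, i.e. α ≤ ((π/L)² + c)/((π/L)² + 1) = (1 + c(L/π)²)/(1 + (L/π)²). (Direct route, valid since c ≤ 0: Poincaré gives c∫u² ≥ c(L/π)²∫(u')², so a(u,u) ≥ (1 + c(L/π)²)∫(u')², while ||u||_{H^1}² ≤ (1 + (L/π)²)∫(u')²; dividing yields the same α.) With (π/L)² = 9*π^2 and c = -437/6, the largest admissible constant is α = ((π/L)² + c)/((π/L)² + 1).
Simplifying, α = (-437 + 54*π^2)/(6*(1 + 9*π^2)).


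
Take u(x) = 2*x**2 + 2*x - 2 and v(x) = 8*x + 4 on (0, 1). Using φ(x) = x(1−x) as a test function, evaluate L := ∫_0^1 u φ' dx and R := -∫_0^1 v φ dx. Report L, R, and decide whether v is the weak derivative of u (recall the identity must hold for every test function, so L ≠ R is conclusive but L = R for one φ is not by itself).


LHS = -2/3, RHS = -4/3. No, v is not the weak derivative of u.

u(x) = 2*x**2 + 2*x - 2, classical derivative u'(x) = 4*x + 2.
φ(x) = x(1−x), so φ'(x) = 1 - 2*x.
Note φ(0) = φ(1) = 0, so the boundary term u·φ vanishes.
LHS = ∫_0^1 u(x) φ'(x) dx = ∫_0^1 (-4*x^3 - 2*x^2 + 6*x - 2) dx. Term by term:
  ∫_0^1 -4*x^3 dx = -1;  ∫_0^1 -2*x^2 dx = -2/3;  ∫_0^1 6*x dx = 3;
  ∫_0^1 -2 dx = -2.
Sum: -1 − 2/3 + 3 − 2 = -2/3.
So LHS = -2/3.
∫_0^1 v(x) φ(x) dx = ∫_0^1 (-8*x^3 + 4*x^2 + 4*x) dx. Term by term:
  ∫_0^1 -8*x^3 dx = -2;  ∫_0^1 4*x^2 dx = 4/3;  ∫_0^1 4*x dx = 2.
Sum: -2 + 4/3 + 2 = 4/3.
So RHS = -∫_0^1 v(x) φ(x) dx = -4/3.
LHS − RHS = 2/3 ≠ 0, so the identity fails.
(For a valid weak derivative the identity must hold for EVERY test function, in particular this one. The failure shows v is NOT the weak derivative of u.)
Correct weak derivative would be u'(x) = 4*x + 2.


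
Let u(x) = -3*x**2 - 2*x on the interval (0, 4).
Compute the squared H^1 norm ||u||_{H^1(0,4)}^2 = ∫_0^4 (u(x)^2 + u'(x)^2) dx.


||u||_{H^1}^2 = 55088/15

The H^1 norm (squared) on an interval (0, L) is
  ||u||_{H^1}^2 = ∫_0^L u(x)^2 dx + ∫_0^L u'(x)^2 dx.
Compute u'(x) = -6*x - 2.
Then u(x)^2 = 9*x**4 + 12*x**3 + 4*x**2 and u'(x)^2 = 36*x**2 + 24*x + 4.
Integrate each monomial from 0 to 4 using ∫_0^4 c·x^n dx = c·4^(n+1)/(n+1):
  ∫_0^4 u(x)^2 dx = ∫_0^4 (9*x^4 + 12*x^3 + 4*x^2) dx. Term by term:
    ∫_0^4 9*x^4 dx = 9216/5;  ∫_0^4 12*x^3 dx = 768;  ∫_0^4 4*x^2 dx = 256/3.
  Sum: 9216/5 + 768 + 256/3 = 40448/15.
  ∫_0^4 u'(x)^2 dx = ∫_0^4 (36*x^2 + 24*x + 4) dx. Term by term:
    ∫_0^4 36*x^2 dx = 768;  ∫_0^4 24*x dx = 192;  ∫_0^4 4 dx = 16.
  Sum: 768 + 192 + 16 = 976.
Adding: ||u||_{H^1}^2 = 40448/15 + 976 = 55088/15.


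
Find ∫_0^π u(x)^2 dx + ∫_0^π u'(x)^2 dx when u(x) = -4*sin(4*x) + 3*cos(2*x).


||u||_{H^1(0,π)}^2 = 317*π/2

u'(x) = -6*sin(2*x) - 16*cos(4*x).
Expand u² and (u')² and integrate term by term on (0, π), using: for integers n ≥ 1, ∫_0^π sin²(nx) dx = ∫_0^π cos²(nx) dx = π/2; for n ≠ n', ∫_0^π sin(nx)sin(n'x) dx = ∫_0^π cos(nx)cos(n'x) dx = 0; and by product-to-sum, ∫_0^π sin(nx)cos(n'x) dx = ½∫_0^π [sin((n+n')x) + sin((n−n')x)] dx, which is 0 when n+n' is even and 2n/(n²−n'²) when n+n' is odd (it need not vanish on (0, π)).
  u² squared terms: (-4)²·∫sin(4x)² dx = 16·π/2 = 8*π;  (3)²·∫cos(2x)² dx = 9·π/2 = 9*π/2.
  u² cross terms: 2·(-4)·(3)·∫sin(4x)·cos(2x) dx = -24·(0) = 0.
  So ∫_0^π u² dx = 8*π + 9*π/2 + 0 = 25*π/2.
  (u')² squared terms: (-16)²·∫cos(4x)² dx = 256·π/2 = 128*π;  (-6)²·∫sin(2x)² dx = 36·π/2 = 18*π.
  (u')² cross terms: 2·(-16)·(-6)·∫cos(4x)·sin(2x) dx = 192·(0) = 0.
  So ∫_0^π (u')² dx = 128*π + 18*π + 0 = 146*π.
||u||_{H^1}^2 = (25*π/2) + (146*π) = 317*π/2.


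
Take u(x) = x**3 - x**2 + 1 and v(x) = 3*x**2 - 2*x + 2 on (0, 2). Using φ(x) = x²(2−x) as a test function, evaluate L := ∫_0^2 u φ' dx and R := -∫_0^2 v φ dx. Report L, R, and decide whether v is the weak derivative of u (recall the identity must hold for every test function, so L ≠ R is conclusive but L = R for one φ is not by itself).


LHS = -16/5, RHS = -88/15. No, v is not the weak derivative of u.

u(x) = x**3 - x**2 + 1, classical derivative u'(x) = 3*x**2 - 2*x.
φ(x) = x²(2−x), so φ'(x) = x*(4 - 3*x).
Note φ(0) = φ(2) = 0, so the boundary term u·φ vanishes.
LHS = ∫_0^2 u(x) φ'(x) dx = ∫_0^2 (-3*x^5 + 7*x^4 - 4*x^3 - 3*x^2 + 4*x) dx. Term by term:
  ∫_0^2 -3*x^5 dx = -32;  ∫_0^2 7*x^4 dx = 224/5;  ∫_0^2 -4*x^3 dx = -16;
  ∫_0^2 -3*x^2 dx = -8;  ∫_0^2 4*x dx = 8.
Sum: -32 + 224/5 − 16 − 8 + 8 = -16/5.
So LHS = -16/5.
∫_0^2 v(x) φ(x) dx = ∫_0^2 (-3*x^5 + 8*x^4 - 6*x^3 + 4*x^2) dx. Term by term:
  ∫_0^2 -3*x^5 dx = -32;  ∫_0^2 8*x^4 dx = 256/5;  ∫_0^2 -6*x^3 dx = -24;
  ∫_0^2 4*x^2 dx = 32/3.
Sum: -32 + 256/5 − 24 + 32/3 = 88/15.
So RHS = -∫_0^2 v(x) φ(x) dx = -88/15.
LHS − RHS = 8/3 ≠ 0, so the identity fails.
(For a valid weak derivative the identity must hold for EVERY test function, in particular this one. The failure shows v is NOT the weak derivative of u.)
Correct weak derivative would be u'(x) = 3*x**2 - 2*x.


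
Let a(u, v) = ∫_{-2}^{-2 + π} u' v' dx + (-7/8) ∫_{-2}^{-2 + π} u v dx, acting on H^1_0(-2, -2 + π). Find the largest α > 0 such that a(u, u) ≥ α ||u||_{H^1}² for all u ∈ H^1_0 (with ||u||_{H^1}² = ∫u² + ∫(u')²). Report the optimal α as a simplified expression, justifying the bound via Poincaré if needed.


α = 1/16

Coercivity of a(·,·) on H^1_0(-2, -2 + π) means a(u, u) ≥ α ||u||_{H^1}² for every u ∈ H^1_0.
The interval has length L = π, and Poincaré/coercivity depend only on L. Here a(u, u) = ∫(u')² + (-7/8)·∫u².
Here c = -7/8 < 0 with |c| < (π/L)² = 1, so coercivity still holds. The condition a(u,u) ≥ α||u||_{H^1}² reads (1−α)∫(u')² ≥ (α−c)∫u². Any admissible α is ≤ 1 (rapidly oscillating u have ∫u²/∫(u')² → 0), and α = 1 would force 0 ≥ (1−c)∫u², impossible since c < 1; so 1−α > 0. By the sharp Poincaré inequality on H^1_0 of an interval of length L, ∫(u')² ≥ (π/L)²∫u² with equality for the first sine mode sin(π(x−x₀)/L) (x₀ the left endpoint), so the inequality holds for all u iff (1−α)(π/L)² ≥ α − c, i.e. α ≤ ((π/L)² + c)/((π/L)² + 1) = (1 + c(L/π)²)/(1 + (L/π)²). (Direct route, valid since c ≤ 0: Poincaré gives c∫u² ≥ c(L/π)²∫(u')², so a(u,u) ≥ (1 + c(L/π)²)∫(u')², while ||u||_{H^1}² ≤ (1 + (L/π)²)∫(u')²; dividing yields the same α.) With (π/L)² = 1 and c = -7/8, the largest admissible constant is α = ((π/L)² + c)/((π/L)² + 1).
Simplifying, α = 1/16.


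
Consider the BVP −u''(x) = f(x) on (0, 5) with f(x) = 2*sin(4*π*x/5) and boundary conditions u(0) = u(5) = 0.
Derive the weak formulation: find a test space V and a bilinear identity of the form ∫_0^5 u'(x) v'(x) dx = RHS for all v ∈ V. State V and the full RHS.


V = H^1_0(0, 5) (so v(0) = v(5) = 0); weak form: ∫_0^5 u'v' dx = ∫_0^5 (2*sin(4*π*x/5)) v dx for all v ∈ V.

Multiply both sides by a test function v and integrate from 0 to 5:
  ∫_0^5 −u''(x) v(x) dx = ∫_0^5 f(x) v(x) dx.
Integrate the LHS by parts once:
  ∫_0^5 −u'' v dx = −[u'(x) v(x)]_0^5 + ∫_0^5 u'(x) v'(x) dx.
Thus ∫_0^5 u'(x) v'(x) dx = ∫_0^5 f(x) v(x) dx + [u'(x) v(x)]_0^5.
Choose V so that boundary terms are either known or forced to vanish.
u is Dirichlet: u(0) = u(5) = 0. Let V = H^1_0(0, 5); then v(0) = v(5) = 0, and [u' v]_0^5 = 0.
Weak formulation: find u (satisfying any essential BC) such that ∫_0^5 u'(x) v'(x) dx = ∫_0^5 f v dx for all v ∈ V.
Substituting f(x) = 2*sin(4*π*x/5), the right-hand side is ∫_0^5 (2*sin(4*π*x/5)) v dx.


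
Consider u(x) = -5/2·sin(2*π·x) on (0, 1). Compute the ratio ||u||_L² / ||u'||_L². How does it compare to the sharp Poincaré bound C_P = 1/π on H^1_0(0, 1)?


||u||_L² / ||u'||_L² = 1/(2*π) < C_P = 1/π.

u(x) = -5/2·sin(2*π·x), so u'(x) = -5*π*cos(2*π*x).
Writing u(x) = A·sin(kπx/L) with A = -5/2 and k = 2, use ∫_0^L sin²(kπx/L) dx = L/2 and ∫_0^L cos²(kπx/L) dx = L/2.
u² = 25/4·sin²(2*π·x) and (u')² = 25*π^2·cos²(2*π·x), and each of sin², cos² integrates to L/2 = 1/2 over (0, 1).
∫_0^1 u² dx = 25/8, so ||u||_L² = 5*sqrt(2)/4.
∫_0^1 (u')² dx = 25*π^2/2, so ||u'||_L² = 5*sqrt(2)*π/2.
Ratio ||u||_L² / ||u'||_L² = 1/(2*π).
Sharp Poincaré constant on H^1_0(0, 1) is C_P = L/π = 1/π, achieved by sin(π·x).
This is the k = 2 harmonic; the ratio L/(kπ) is strictly less than C_P = L/π, consistent with the sharp inequality ||u||_L² ≤ C_P ||u'||_L².


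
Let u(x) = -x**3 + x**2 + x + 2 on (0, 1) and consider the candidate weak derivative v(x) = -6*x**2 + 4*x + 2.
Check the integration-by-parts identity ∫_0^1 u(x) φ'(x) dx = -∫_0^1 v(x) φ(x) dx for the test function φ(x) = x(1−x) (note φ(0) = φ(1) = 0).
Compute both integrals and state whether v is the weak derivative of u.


LHS = -11/60, RHS = -11/30. No, v is not the weak derivative of u.

u(x) = -x**3 + x**2 + x + 2, classical derivative u'(x) = -3*x**2 + 2*x + 1.
φ(x) = x(1−x), so φ'(x) = 1 - 2*x.
Note φ(0) = φ(1) = 0, so the boundary term u·φ vanishes.
LHS = ∫_0^1 u(x) φ'(x) dx = ∫_0^1 (2*x^4 - 3*x^3 - x^2 - 3*x + 2) dx. Term by term:
  ∫_0^1 2*x^4 dx = 2/5;  ∫_0^1 -3*x^3 dx = -3/4;  ∫_0^1 -x^2 dx = -1/3;
  ∫_0^1 -3*x dx = -3/2;  ∫_0^1 2 dx = 2.
Sum: 2/5 − 3/4 − 1/3 − 3/2 + 2 = -11/60.
So LHS = -11/60.
∫_0^1 v(x) φ(x) dx = ∫_0^1 (6*x^4 - 10*x^3 + 2*x^2 + 2*x) dx. Term by term:
  ∫_0^1 6*x^4 dx = 6/5;  ∫_0^1 -10*x^3 dx = -5/2;  ∫_0^1 2*x^2 dx = 2/3;
  ∫_0^1 2*x dx = 1.
Sum: 6/5 − 5/2 + 2/3 + 1 = 11/30.
So RHS = -∫_0^1 v(x) φ(x) dx = -11/30.
LHS − RHS = 11/60 ≠ 0, so the identity fails.
(For a valid weak derivative the identity must hold for EVERY test function, in particular this one. The failure shows v is NOT the weak derivative of u.)
Correct weak derivative would be u'(x) = -3*x**2 + 2*x + 1.


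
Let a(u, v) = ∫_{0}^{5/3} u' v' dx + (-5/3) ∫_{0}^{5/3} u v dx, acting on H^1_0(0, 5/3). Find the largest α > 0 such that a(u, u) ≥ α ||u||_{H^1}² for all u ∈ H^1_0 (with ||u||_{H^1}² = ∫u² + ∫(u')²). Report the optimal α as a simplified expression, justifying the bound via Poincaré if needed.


α = (-125 + 27*π^2)/(3*(25 + 9*π^2))

Coercivity of a(·,·) on H^1_0(0, 5/3) means a(u, u) ≥ α ||u||_{H^1}² for every u ∈ H^1_0.
The interval has length L = 5/3, and Poincaré/coercivity depend only on L. Here a(u, u) = ∫(u')² + (-5/3)·∫u².
Here c = -5/3 < 0 with |c| < (π/L)² = 9*π^2/25, so coercivity still holds. The condition a(u,u) ≥ α||u||_{H^1}² reads (1−α)∫(u')² ≥ (α−c)∫u². Any admissible α is ≤ 1 (rapidly oscillating u have ∫u²/∫(u')² → 0), and α = 1 would force 0 ≥ (1−c)∫u², impossible since c < 1; so 1−α > 0. By the sharp Poincaré inequality on H^1_0 of an interval of length L, ∫(u')² ≥ (π/L)²∫u² with equality for the first sine mode sin(π(x−x₀)/L) (x₀ the left endpoint), so the inequality holds for all u iff (1−α)(π/L)² ≥ α − c, i.e. α ≤ ((π/L)² + c)/((π/L)² + 1) = (1 + c(L/π)²)/(1 + (L/π)²). (Direct route, valid since c ≤ 0: Poincaré gives c∫u² ≥ c(L/π)²∫(u')², so a(u,u) ≥ (1 + c(L/π)²)∫(u')², while ||u||_{H^1}² ≤ (1 + (L/π)²)∫(u')²; dividing yields the same α.) With (π/L)² = 9*π^2/25 and c = -5/3, the largest admissible constant is α = ((π/L)² + c)/((π/L)² + 1).
Simplifying, α = (-125 + 27*π^2)/(3*(25 + 9*π^2)).


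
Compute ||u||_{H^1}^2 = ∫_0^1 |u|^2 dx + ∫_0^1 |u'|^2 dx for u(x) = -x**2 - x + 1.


||u||_{H^1}^2 = 47/10

The H^1 norm (squared) on an interval (0, L) is
  ||u||_{H^1}^2 = ∫_0^L u(x)^2 dx + ∫_0^L u'(x)^2 dx.
Compute u'(x) = -2*x - 1.
Then u(x)^2 = x**4 + 2*x**3 - x**2 - 2*x + 1 and u'(x)^2 = 4*x**2 + 4*x + 1.
Integrate each monomial from 0 to 1 using ∫_0^1 c·x^n dx = c·1^(n+1)/(n+1):
  ∫_0^1 u(x)^2 dx = ∫_0^1 (x^4 + 2*x^3 - x^2 - 2*x + 1) dx. Term by term:
    ∫_0^1 x^4 dx = 1/5;  ∫_0^1 2*x^3 dx = 1/2;  ∫_0^1 -x^2 dx = -1/3;
    ∫_0^1 -2*x dx = -1;  ∫_0^1 1 dx = 1.
  Sum: 1/5 + 1/2 − 1/3 − 1 + 1 = 11/30.
  ∫_0^1 u'(x)^2 dx = ∫_0^1 (4*x^2 + 4*x + 1) dx. Term by term:
    ∫_0^1 4*x^2 dx = 4/3;  ∫_0^1 4*x dx = 2;  ∫_0^1 1 dx = 1.
  Sum: 4/3 + 2 + 1 = 13/3.
Adding: ||u||_{H^1}^2 = 11/30 + 13/3 = 47/10.


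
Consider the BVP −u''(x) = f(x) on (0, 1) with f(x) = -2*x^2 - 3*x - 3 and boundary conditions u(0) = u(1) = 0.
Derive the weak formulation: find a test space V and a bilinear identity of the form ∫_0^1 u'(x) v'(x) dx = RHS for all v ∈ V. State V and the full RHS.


V = H^1_0(0, 1) (so v(0) = v(1) = 0); weak form: ∫_0^1 u'v' dx = ∫_0^1 (-2*x^2 - 3*x - 3) v dx for all v ∈ V.

Multiply both sides by a test function v and integrate from 0 to 1:
  ∫_0^1 −u''(x) v(x) dx = ∫_0^1 f(x) v(x) dx.
Integrate the LHS by parts once:
  ∫_0^1 −u'' v dx = −[u'(x) v(x)]_0^1 + ∫_0^1 u'(x) v'(x) dx.
Thus ∫_0^1 u'(x) v'(x) dx = ∫_0^1 f(x) v(x) dx + [u'(x) v(x)]_0^1.
Choose V so that boundary terms are either known or forced to vanish.
u is Dirichlet: u(0) = u(1) = 0. Let V = H^1_0(0, 1); then v(0) = v(1) = 0, and [u' v]_0^1 = 0.
Weak formulation: find u (satisfying any essential BC) such that ∫_0^1 u'(x) v'(x) dx = ∫_0^1 f v dx for all v ∈ V.
Substituting f(x) = -2*x^2 - 3*x - 3, the right-hand side is ∫_0^1 (-2*x^2 - 3*x - 3) v dx.


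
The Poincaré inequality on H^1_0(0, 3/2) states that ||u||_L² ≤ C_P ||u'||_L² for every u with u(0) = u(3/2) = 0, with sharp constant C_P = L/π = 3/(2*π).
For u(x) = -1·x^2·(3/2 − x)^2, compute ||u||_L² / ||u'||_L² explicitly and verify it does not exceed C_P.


||u||_L² / ||u'||_L² = sqrt(3)/4 < C_P = 3/(2*π).

u(x) = -1·x^2·(3/2 − x)^2, so u'(x) = x*(-8*x^2 + 18*x - 9)/2.
u(x) = -1·x^2·(3/2 − x)^2 vanishes at x = 0 and x = 3/2, so u ∈ H^1_0(0, 3/2). Differentiate via the product rule and integrate the resulting polynomials term by term.
  ∫_0^3/2 u² dx = ∫_0^3/2 (x^8 - 6*x^7 + 27*x^6/2 - 27*x^5/2 + 81*x^4/16) dx. Term by term:
    ∫_0^3/2 x^8 dx = 2187/512;  ∫_0^3/2 -6*x^7 dx = -19683/1024;  ∫_0^3/2 27*x^6/2 dx = 59049/1792;
    ∫_0^3/2 -27*x^5/2 dx = -6561/256;  ∫_0^3/2 81*x^4/16 dx = 19683/2560.
  Sum: 2187/512 − 19683/1024 + 59049/1792 − 6561/256 + 19683/2560 = 2187/35840.
  ∫_0^3/2 (u')² dx = ∫_0^3/2 (16*x^6 - 72*x^5 + 117*x^4 - 81*x^3 + 81*x^2/4) dx. Term by term:
    ∫_0^3/2 16*x^6 dx = 2187/56;  ∫_0^3/2 -72*x^5 dx = -2187/16;  ∫_0^3/2 117*x^4 dx = 28431/160;
    ∫_0^3/2 -81*x^3 dx = -6561/64;  ∫_0^3/2 81*x^2/4 dx = 729/32.
  Sum: 2187/56 − 2187/16 + 28431/160 − 6561/64 + 729/32 = 729/2240.
∫_0^3/2 u² dx = 2187/35840, so ||u||_L² = 27*sqrt(105)/1120.
∫_0^3/2 (u')² dx = 729/2240, so ||u'||_L² = 27*sqrt(35)/280.
Ratio ||u||_L² / ||u'||_L² = sqrt(3)/4.
Sharp Poincaré constant on H^1_0(0, 3/2) is C_P = L/π = 3/(2*π), achieved by sin(2*π/3·x).
A polynomial bump cannot attain the sharp Poincaré constant (only the first sine eigenfunction does), so the ratio is strictly less than C_P, consistent with ||u||_L² ≤ C_P ||u'||_L².


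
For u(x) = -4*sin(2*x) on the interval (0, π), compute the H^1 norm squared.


||u||_{H^1(0,π)}^2 = 40*π

u'(x) = -8*cos(2*x).
Expand u² and (u')² and integrate term by term on (0, π), using: for integers n ≥ 1, ∫_0^π sin²(nx) dx = ∫_0^π cos²(nx) dx = π/2; for n ≠ n', ∫_0^π sin(nx)sin(n'x) dx = ∫_0^π cos(nx)cos(n'x) dx = 0; and by product-to-sum, ∫_0^π sin(nx)cos(n'x) dx = ½∫_0^π [sin((n+n')x) + sin((n−n')x)] dx, which is 0 when n+n' is even and 2n/(n²−n'²) when n+n' is odd (it need not vanish on (0, π)).
  u² squared terms: (-4)²·∫sin(2x)² dx = 16·π/2 = 8*π.
  So ∫_0^π u² dx = 8*π.
  (u')² squared terms: (-8)²·∫cos(2x)² dx = 64·π/2 = 32*π.
  So ∫_0^π (u')² dx = 32*π.
||u||_{H^1}^2 = (8*π) + (32*π) = 40*π.


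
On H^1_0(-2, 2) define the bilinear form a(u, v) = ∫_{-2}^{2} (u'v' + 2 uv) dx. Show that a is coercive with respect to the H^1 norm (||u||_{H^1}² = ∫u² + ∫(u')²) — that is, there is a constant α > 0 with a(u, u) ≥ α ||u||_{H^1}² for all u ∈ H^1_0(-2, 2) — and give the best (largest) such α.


α = 1

Coercivity of a(·,·) on H^1_0(-2, 2) means a(u, u) ≥ α ||u||_{H^1}² for every u ∈ H^1_0.
The interval has length L = 4, and Poincaré/coercivity depend only on L. Here a(u, u) = ∫(u')² + (2)·∫u².
Here c = 2 ≥ 1, so a(u,u) = ∫(u')² + c∫u² ≥ ∫(u')² + ∫u² = ||u||_{H^1}², i.e. α = 1 works. No larger α is possible: a(u,u) ≥ α||u||_{H^1}² means (1−α)∫(u')² ≥ (α−c)∫u², and for the modes u_n = sin(nπ(x−x₀)/L) (x₀ the left endpoint) one has ∫u_n²/∫(u_n')² = (L/(nπ))² → 0, so a(u_n,u_n)/||u_n||_{H^1}² → 1. Hence the optimal constant is α = 1.
Therefore α = 1.
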